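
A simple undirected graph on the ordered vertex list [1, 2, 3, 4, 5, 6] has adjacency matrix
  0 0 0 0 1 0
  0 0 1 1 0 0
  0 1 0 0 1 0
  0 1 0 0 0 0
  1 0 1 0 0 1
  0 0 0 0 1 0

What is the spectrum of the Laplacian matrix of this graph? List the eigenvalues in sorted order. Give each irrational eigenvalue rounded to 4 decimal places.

Each diagonal entry of L is the vertex degree and each off-diagonal entry is -1 where an edge is present, 0 otherwise; in the order [1, 2, 3, 4, 5, 6] the diagonal is [1, 2, 2, 1, 3, 1]. Since every row of L sums to 0, the all-ones vector is in the kernel and 0 is an eigenvalue. By the matrix-tree theorem the graph has (1/6) * product of the nonzero eigenvalues = 1 spanning tree.

[0, 0.3249, 1, 1.4608, 3, 4.2143]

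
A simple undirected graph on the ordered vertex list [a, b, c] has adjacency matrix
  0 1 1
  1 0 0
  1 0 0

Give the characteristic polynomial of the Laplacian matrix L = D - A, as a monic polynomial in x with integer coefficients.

With the vertex order [a, b, c], the degrees are [2, 1, 1], giving D = diag(2, 1, 1) and L = D - A. The eigenvalues of L are [0, 1, 3]; the characteristic polynomial is the product of (x - lambda_i), which multiplies out to x^3 - 4x^2 + 3x. The constant term is 0 because L is singular (the all-ones vector lies in its kernel).

x^3 - 4x^2 + 3x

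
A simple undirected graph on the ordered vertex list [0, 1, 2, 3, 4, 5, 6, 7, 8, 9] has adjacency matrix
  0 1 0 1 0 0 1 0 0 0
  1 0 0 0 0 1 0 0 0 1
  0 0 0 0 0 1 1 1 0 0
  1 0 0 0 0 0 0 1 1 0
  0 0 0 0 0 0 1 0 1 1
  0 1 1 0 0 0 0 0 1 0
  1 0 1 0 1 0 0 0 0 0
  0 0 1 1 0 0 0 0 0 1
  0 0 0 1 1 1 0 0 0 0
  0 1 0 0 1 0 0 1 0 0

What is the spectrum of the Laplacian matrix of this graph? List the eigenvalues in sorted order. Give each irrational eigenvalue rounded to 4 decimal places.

[0, 2, 2, 2, 2, 2, 5, 5, 5, 5]

Each diagonal entry of L is the vertex degree and each off-diagonal entry is -1 where an edge is present, 0 otherwise; in the order [0, 1, 2, 3, 4, 5, 6, 7, 8, 9] the diagonal is [3, 3, 3, 3, 3, 3, 3, 3, 3, 3]. L is symmetric positive semidefinite, so every eigenvalue is real and nonnegative. The single zero eigenvalue shows the graph is connected. By the matrix-tree theorem the graph has (1/10) * product of the nonzero eigenvalues = 2000 spanning trees.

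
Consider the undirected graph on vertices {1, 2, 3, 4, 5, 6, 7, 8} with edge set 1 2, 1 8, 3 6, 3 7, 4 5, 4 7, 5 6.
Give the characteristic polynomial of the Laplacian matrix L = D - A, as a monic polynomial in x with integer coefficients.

x^8 - 14x^7 + 78x^6 - 220x^5 + 330x^4 - 250x^3 + 75x^2

Each diagonal entry of L is the vertex degree and each off-diagonal entry is -1 where an edge is present, 0 otherwise; in the order [1, 2, 3, 4, 5, 6, 7, 8] the diagonal is [2, 1, 2, 2, 2, 2, 2, 1]. Computing det(xI - L) by cofactor expansion (or equivalently via sum-over-permutations) gives x^8 - 14x^7 + 78x^6 - 220x^5 + 330x^4 - 250x^3 + 75x^2. Since p(0) = det(-L) = 0, x divides p(x). There are 2 zeros in the spectrum, matching the 2 components. The largest eigenvalue, 3.6180, is at most the vertex count 8.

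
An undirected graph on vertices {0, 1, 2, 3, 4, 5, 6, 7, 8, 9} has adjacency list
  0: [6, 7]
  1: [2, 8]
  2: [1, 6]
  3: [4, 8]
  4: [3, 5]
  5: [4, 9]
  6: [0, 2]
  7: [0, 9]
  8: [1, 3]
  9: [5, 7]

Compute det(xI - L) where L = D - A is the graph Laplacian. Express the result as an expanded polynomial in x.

Reading degrees in the order [0, 1, 2, 3, 4, 5, 6, 7, 8, 9] gives [2, 2, 2, 2, 2, 2, 2, 2, 2, 2]; set D = diag(2, 2, 2, 2, 2, 2, 2, 2, 2, 2) and form L = D - A. L has integer entries, so p(x) = det(xI - L) has integer coefficients. Expanding the determinant yields x^10 - 20x^9 + 170x^8 - 800x^7 + 2275x^6 - 4004x^5 + 4290x^4 - 2640x^3 + 825x^2 - 100x. Since p(0) = det(-L) = 0, x divides p(x). There is one zero in the spectrum, matching the 1 component.

x^10 - 20x^9 + 170x^8 - 800x^7 + 2275x^6 - 4004x^5 + 4290x^4 - 2640x^3 + 825x^2 - 100x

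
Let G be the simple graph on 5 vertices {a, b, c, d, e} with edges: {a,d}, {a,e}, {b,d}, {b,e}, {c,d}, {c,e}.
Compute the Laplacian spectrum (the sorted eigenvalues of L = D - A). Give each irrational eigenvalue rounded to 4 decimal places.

[0, 2, 2, 3, 5]

With the vertex order [a, b, c, d, e], the degrees are [2, 2, 2, 3, 3], giving D = diag(2, 2, 2, 3, 3) and L = D - A. L is symmetric positive semidefinite, so every eigenvalue is real and nonnegative. The eigenvalues sum to 12, which equals trace(L) = 2|E|. By the matrix-tree theorem the graph has (1/5) * product of the nonzero eigenvalues = 12 spanning trees.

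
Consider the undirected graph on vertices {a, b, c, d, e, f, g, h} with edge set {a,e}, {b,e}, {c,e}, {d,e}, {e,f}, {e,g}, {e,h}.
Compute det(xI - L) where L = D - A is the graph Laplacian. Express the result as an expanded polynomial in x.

x^8 - 14x^7 + 63x^6 - 140x^5 + 175x^4 - 126x^3 + 49x^2 - 8x

With the vertex order [a, b, c, d, e, f, g, h], the degrees are [1, 1, 1, 1, 7, 1, 1, 1], giving D = diag(1, 1, 1, 1, 7, 1, 1, 1) and L = D - A. The eigenvalues of L are [0, 1, 1, 1, 1, 1, 1, 8]; the characteristic polynomial is the product of (x - lambda_i), which multiplies out to x^8 - 14x^7 + 63x^6 - 140x^5 + 175x^4 - 126x^3 + 49x^2 - 8x. Since p(0) = det(-L) = 0, x divides p(x). The largest eigenvalue, 8, is at most the vertex count 8. The eigenvalues sum to 14, which equals trace(L) = 2|E|.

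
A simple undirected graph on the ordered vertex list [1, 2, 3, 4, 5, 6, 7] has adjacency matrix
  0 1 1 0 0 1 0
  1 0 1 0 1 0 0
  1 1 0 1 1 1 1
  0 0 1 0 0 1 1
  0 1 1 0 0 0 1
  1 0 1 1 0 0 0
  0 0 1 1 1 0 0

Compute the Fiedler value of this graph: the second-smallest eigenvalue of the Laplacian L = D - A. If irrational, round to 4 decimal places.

2

Reading degrees in the order [1, 2, 3, 4, 5, 6, 7] gives [3, 3, 6, 3, 3, 3, 3]; set D = diag(3, 3, 6, 3, 3, 3, 3) and form L = D - A. Computing the eigenvalues of L and sorting gives [0, 2, 2, 4, 4, 5, 7]. The Fiedler value lambda_2 = 2 is strictly positive, so the graph is connected. By the matrix-tree theorem the graph has (1/7) * product of the nonzero eigenvalues = 320 spanning trees.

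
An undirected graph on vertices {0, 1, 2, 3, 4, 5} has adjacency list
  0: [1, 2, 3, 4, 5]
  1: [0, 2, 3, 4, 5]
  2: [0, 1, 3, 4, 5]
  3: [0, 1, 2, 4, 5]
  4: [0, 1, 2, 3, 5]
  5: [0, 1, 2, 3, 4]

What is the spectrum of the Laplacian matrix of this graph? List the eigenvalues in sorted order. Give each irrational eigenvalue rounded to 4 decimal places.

[0, 6, 6, 6, 6, 6]

With the vertex order [0, 1, 2, 3, 4, 5], the degrees are [5, 5, 5, 5, 5, 5], giving D = diag(5, 5, 5, 5, 5, 5) and L = D - A. The multiplicity of 0 as a Laplacian eigenvalue equals the number of connected components. The single zero eigenvalue shows the graph is connected. The largest eigenvalue, 6, is at most the vertex count 6.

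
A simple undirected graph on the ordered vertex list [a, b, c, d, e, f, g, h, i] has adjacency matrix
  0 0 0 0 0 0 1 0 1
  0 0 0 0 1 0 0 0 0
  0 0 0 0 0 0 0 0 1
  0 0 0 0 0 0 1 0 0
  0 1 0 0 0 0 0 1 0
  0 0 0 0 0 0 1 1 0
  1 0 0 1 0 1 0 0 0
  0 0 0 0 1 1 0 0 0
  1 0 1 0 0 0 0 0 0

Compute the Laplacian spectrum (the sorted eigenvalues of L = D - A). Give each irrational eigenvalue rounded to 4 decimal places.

Reading degrees in the order [a, b, c, d, e, f, g, h, i] gives [2, 1, 1, 1, 2, 2, 3, 2, 2]; set D = diag(2, 1, 1, 1, 2, 2, 3, 2, 2) and form L = D - A. The multiplicity of 0 as a Laplacian eigenvalue equals the number of connected components. There is one zero in the spectrum, matching the 1 component.

[0, 0.1506, 0.4266, 1, 1.4229, 2.1724, 3, 3.4576, 4.3699]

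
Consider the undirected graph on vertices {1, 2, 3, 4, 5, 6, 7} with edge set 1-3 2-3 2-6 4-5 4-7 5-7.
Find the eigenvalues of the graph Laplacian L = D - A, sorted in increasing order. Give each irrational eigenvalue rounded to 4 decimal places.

Reading degrees in the order [1, 2, 3, 4, 5, 6, 7] gives [1, 2, 2, 2, 2, 1, 2]; set D = diag(1, 2, 2, 2, 2, 1, 2) and form L = D - A. L is symmetric positive semidefinite, so every eigenvalue is real and nonnegative. The 2 zero eigenvalues correspond to the 2 connected components. The eigenvalues sum to 12, which equals trace(L) = 2|E|.

[0, 0, 0.5858, 2, 3, 3, 3.4142]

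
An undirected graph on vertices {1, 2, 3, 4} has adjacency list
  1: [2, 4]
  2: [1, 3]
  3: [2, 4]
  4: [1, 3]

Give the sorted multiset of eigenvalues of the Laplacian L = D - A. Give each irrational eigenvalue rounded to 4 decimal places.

With the vertex order [1, 2, 3, 4], the degrees are [2, 2, 2, 2], giving D = diag(2, 2, 2, 2) and L = D - A. Since every row of L sums to 0, the all-ones vector is in the kernel and 0 is an eigenvalue. The single zero eigenvalue shows the graph is connected. By the matrix-tree theorem the graph has (1/4) * product of the nonzero eigenvalues = 4 spanning trees. The largest eigenvalue, 4, is at most the vertex count 4.

[0, 2, 2, 4]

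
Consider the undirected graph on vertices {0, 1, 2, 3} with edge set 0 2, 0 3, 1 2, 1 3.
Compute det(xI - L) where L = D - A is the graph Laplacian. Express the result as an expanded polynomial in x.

With the vertex order [0, 1, 2, 3], the degrees are [2, 2, 2, 2], giving D = diag(2, 2, 2, 2) and L = D - A. L has integer entries, so p(x) = det(xI - L) has integer coefficients. Expanding the determinant yields x^4 - 8x^3 + 20x^2 - 16x. The coefficient of x^3 equals -trace(L) = -8, matching the sum of degrees. By the matrix-tree theorem the graph has (1/4) * product of the nonzero eigenvalues = 4 spanning trees.

x^4 - 8x^3 + 20x^2 - 16x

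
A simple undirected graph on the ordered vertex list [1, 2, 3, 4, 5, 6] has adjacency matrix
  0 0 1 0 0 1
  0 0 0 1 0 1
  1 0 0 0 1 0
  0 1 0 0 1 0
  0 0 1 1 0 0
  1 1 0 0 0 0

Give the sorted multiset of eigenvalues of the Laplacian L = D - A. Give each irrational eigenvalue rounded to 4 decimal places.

Each diagonal entry of L is the vertex degree and each off-diagonal entry is -1 where an edge is present, 0 otherwise; in the order [1, 2, 3, 4, 5, 6] the diagonal is [2, 2, 2, 2, 2, 2]. The multiplicity of 0 as a Laplacian eigenvalue equals the number of connected components. The single zero eigenvalue shows the graph is connected. The eigenvalues sum to 12, which equals trace(L) = 2|E|. By the matrix-tree theorem the graph has (1/6) * product of the nonzero eigenvalues = 6 spanning trees.

[0, 1, 1, 3, 3, 4]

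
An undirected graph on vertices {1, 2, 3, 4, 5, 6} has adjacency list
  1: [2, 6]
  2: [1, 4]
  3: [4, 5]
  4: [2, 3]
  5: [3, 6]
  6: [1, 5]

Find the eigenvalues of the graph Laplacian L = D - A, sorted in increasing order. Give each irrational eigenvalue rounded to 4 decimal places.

[0, 1, 1, 3, 3, 4]

Each diagonal entry of L is the vertex degree and each off-diagonal entry is -1 where an edge is present, 0 otherwise; in the order [1, 2, 3, 4, 5, 6] the diagonal is [2, 2, 2, 2, 2, 2]. The multiplicity of 0 as a Laplacian eigenvalue equals the number of connected components. There is one zero in the spectrum, matching the 1 component.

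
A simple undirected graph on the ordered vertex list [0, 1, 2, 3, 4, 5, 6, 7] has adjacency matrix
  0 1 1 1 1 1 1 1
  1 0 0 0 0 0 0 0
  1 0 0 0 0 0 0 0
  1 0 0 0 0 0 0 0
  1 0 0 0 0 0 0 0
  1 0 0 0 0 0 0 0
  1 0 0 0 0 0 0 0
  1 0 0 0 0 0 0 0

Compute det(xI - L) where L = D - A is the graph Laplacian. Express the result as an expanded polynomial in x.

x^8 - 14x^7 + 63x^6 - 140x^5 + 175x^4 - 126x^3 + 49x^2 - 8x

Reading degrees in the order [0, 1, 2, 3, 4, 5, 6, 7] gives [7, 1, 1, 1, 1, 1, 1, 1]; set D = diag(7, 1, 1, 1, 1, 1, 1, 1) and form L = D - A. Computing det(xI - L) by cofactor expansion (or equivalently via sum-over-permutations) gives x^8 - 14x^7 + 63x^6 - 140x^5 + 175x^4 - 126x^3 + 49x^2 - 8x. The constant term is 0 because L is singular (the all-ones vector lies in its kernel). There is one zero in the spectrum, matching the 1 component.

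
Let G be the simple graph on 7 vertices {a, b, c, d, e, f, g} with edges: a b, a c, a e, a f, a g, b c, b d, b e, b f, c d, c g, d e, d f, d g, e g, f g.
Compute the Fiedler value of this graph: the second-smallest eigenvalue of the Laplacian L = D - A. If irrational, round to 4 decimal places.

Each diagonal entry of L is the vertex degree and each off-diagonal entry is -1 where an edge is present, 0 otherwise; in the order [a, b, c, d, e, f, g] the diagonal is [5, 5, 4, 5, 4, 4, 5]. Computing the eigenvalues of L and sorting gives [0, 4, 4, 5, 5, 7, 7]. The Fiedler value lambda_2 = 4 is strictly positive, so the graph is connected. The largest eigenvalue, 7, is at most the vertex count 7.

4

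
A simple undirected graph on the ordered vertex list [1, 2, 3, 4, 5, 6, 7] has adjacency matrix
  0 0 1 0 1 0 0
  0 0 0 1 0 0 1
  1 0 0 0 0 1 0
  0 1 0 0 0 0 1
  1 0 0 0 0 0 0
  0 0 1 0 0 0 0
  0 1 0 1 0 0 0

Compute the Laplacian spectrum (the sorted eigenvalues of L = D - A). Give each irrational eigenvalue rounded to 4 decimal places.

Each diagonal entry of L is the vertex degree and each off-diagonal entry is -1 where an edge is present, 0 otherwise; in the order [1, 2, 3, 4, 5, 6, 7] the diagonal is [2, 2, 2, 2, 1, 1, 2]. L is symmetric positive semidefinite, so every eigenvalue is real and nonnegative. The 2 zero eigenvalues correspond to the 2 connected components. The largest eigenvalue, 3.4142, is at most the vertex count 7.

[0, 0, 0.5858, 2, 3, 3, 3.4142]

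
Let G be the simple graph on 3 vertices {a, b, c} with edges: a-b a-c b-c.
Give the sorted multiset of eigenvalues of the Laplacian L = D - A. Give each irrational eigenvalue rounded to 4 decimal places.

[0, 3, 3]

Each diagonal entry of L is the vertex degree and each off-diagonal entry is -1 where an edge is present, 0 otherwise; in the order [a, b, c] the diagonal is [2, 2, 2]. Diagonalising L (or applying a numerical eigensolver to the 3x3 matrix) gives the spectrum above. By the matrix-tree theorem the graph has (1/3) * product of the nonzero eigenvalues = 3 spanning trees. The eigenvalues sum to 6, which equals trace(L) = 2|E|.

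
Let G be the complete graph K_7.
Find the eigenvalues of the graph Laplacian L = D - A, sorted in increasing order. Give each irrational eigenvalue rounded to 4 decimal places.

[0, 7, 7, 7, 7, 7, 7]

The graph has 7 vertices and degree multiset [6, 6, 6, 6, 6, 6, 6]; D is the diagonal matrix of degrees and L = D - A. Diagonalising L (or applying a numerical eigensolver to the 7x7 matrix) gives the spectrum above. The single zero eigenvalue shows the graph is connected. The eigenvalues sum to 42, which equals trace(L) = 2|E|. The largest eigenvalue, 7, is at most the vertex count 7.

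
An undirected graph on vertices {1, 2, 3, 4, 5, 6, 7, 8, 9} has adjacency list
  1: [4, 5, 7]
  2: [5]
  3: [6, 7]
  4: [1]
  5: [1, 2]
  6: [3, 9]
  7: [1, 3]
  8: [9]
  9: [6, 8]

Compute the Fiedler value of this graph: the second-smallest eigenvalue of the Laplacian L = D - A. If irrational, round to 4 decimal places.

0.1404

Reading degrees in the order [1, 2, 3, 4, 5, 6, 7, 8, 9] gives [3, 1, 2, 1, 2, 2, 2, 1, 2]; set D = diag(3, 1, 2, 1, 2, 2, 2, 1, 2) and form L = D - A. The smallest Laplacian eigenvalue is always 0. The next one, lambda_2 = 0.1404, measures how hard the graph is to disconnect: larger values mean better connectivity. There is one zero in the spectrum, matching the 1 component. The largest eigenvalue, 4.3455, is at most the vertex count 9.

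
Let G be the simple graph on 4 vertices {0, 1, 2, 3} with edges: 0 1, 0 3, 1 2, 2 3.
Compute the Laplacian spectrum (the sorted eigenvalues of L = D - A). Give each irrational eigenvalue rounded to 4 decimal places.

With the vertex order [0, 1, 2, 3], the degrees are [2, 2, 2, 2], giving D = diag(2, 2, 2, 2) and L = D - A. The multiplicity of 0 as a Laplacian eigenvalue equals the number of connected components. The single zero eigenvalue shows the graph is connected. By the matrix-tree theorem the graph has (1/4) * product of the nonzero eigenvalues = 4 spanning trees.

[0, 2, 2, 4]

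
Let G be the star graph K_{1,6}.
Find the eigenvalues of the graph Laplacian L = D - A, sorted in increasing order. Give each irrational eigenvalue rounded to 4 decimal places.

The graph has 7 vertices and degree multiset [6, 1, 1, 1, 1, 1, 1]; D is the diagonal matrix of degrees and L = D - A. The multiplicity of 0 as a Laplacian eigenvalue equals the number of connected components. The single zero eigenvalue shows the graph is connected. By the matrix-tree theorem the graph has (1/7) * product of the nonzero eigenvalues = 1 spanning tree.

[0, 1, 1, 1, 1, 1, 7]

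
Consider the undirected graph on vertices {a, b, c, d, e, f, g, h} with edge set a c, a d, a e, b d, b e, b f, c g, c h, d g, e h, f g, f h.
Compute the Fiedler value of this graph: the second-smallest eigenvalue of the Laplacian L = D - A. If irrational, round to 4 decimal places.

Each diagonal entry of L is the vertex degree and each off-diagonal entry is -1 where an edge is present, 0 otherwise; in the order [a, b, c, d, e, f, g, h] the diagonal is [3, 3, 3, 3, 3, 3, 3, 3]. The smallest Laplacian eigenvalue is always 0. The next one, lambda_2 = 2, measures how hard the graph is to disconnect: larger values mean better connectivity. The eigenvalues sum to 24, which equals trace(L) = 2|E|.

2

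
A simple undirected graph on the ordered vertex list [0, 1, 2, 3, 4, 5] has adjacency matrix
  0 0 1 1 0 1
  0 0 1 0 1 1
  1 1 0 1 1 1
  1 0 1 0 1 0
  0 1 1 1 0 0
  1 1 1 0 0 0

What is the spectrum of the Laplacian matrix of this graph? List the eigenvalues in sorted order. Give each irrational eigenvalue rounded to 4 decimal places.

Each diagonal entry of L is the vertex degree and each off-diagonal entry is -1 where an edge is present, 0 otherwise; in the order [0, 1, 2, 3, 4, 5] the diagonal is [3, 3, 5, 3, 3, 3]. The multiplicity of 0 as a Laplacian eigenvalue equals the number of connected components. There is one zero in the spectrum, matching the 1 component.

[0, 2.3820, 2.3820, 4.6180, 4.6180, 6]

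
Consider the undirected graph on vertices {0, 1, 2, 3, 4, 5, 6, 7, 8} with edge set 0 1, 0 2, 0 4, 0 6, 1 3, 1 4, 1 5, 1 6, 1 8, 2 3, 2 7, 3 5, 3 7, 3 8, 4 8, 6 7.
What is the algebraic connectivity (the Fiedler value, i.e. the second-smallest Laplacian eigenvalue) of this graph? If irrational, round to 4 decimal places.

1.5993

With the vertex order [0, 1, 2, 3, 4, 5, 6, 7, 8], the degrees are [4, 6, 3, 5, 3, 2, 3, 3, 3], giving D = diag(4, 6, 3, 5, 3, 2, 3, 3, 3) and L = D - A. The sorted Laplacian eigenvalues are [0, 1.5993, 1.7975, 2.6353, 3.1416, 4.0827, 5.5563, 5.9217, 7.2657]; the algebraic connectivity is the second entry, 1.5993. The largest eigenvalue, 7.2657, is at most the vertex count 9. By the matrix-tree theorem the graph has (1/9) * product of the nonzero eigenvalues = 2581 spanning trees.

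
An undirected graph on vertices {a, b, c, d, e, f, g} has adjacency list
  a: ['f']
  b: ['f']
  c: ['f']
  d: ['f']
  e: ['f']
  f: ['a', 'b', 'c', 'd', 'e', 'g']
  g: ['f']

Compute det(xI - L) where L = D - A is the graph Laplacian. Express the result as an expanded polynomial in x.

Reading degrees in the order [a, b, c, d, e, f, g] gives [1, 1, 1, 1, 1, 6, 1]; set D = diag(1, 1, 1, 1, 1, 6, 1) and form L = D - A. The eigenvalues of L are [0, 1, 1, 1, 1, 1, 7]; the characteristic polynomial is the product of (x - lambda_i), which multiplies out to x^7 - 12x^6 + 45x^5 - 80x^4 + 75x^3 - 36x^2 + 7x. The constant term is 0 because L is singular (the all-ones vector lies in its kernel). The eigenvalues sum to 12, which equals trace(L) = 2|E|. The largest eigenvalue, 7, is at most the vertex count 7.

x^7 - 12x^6 + 45x^5 - 80x^4 + 75x^3 - 36x^2 + 7x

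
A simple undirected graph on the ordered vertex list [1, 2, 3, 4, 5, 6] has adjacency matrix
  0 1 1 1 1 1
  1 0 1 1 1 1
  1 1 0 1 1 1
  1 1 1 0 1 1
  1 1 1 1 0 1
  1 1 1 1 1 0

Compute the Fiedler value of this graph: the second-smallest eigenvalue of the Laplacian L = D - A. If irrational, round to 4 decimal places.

Reading degrees in the order [1, 2, 3, 4, 5, 6] gives [5, 5, 5, 5, 5, 5]; set D = diag(5, 5, 5, 5, 5, 5) and form L = D - A. The sorted Laplacian eigenvalues are [0, 6, 6, 6, 6, 6]; the algebraic connectivity is the second entry, 6. By the matrix-tree theorem the graph has (1/6) * product of the nonzero eigenvalues = 1296 spanning trees. The largest eigenvalue, 6, is at most the vertex count 6.

6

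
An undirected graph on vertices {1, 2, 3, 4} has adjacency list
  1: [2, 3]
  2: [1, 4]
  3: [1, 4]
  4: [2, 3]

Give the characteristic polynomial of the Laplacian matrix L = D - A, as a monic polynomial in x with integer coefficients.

x^4 - 8x^3 + 20x^2 - 16x

With the vertex order [1, 2, 3, 4], the degrees are [2, 2, 2, 2], giving D = diag(2, 2, 2, 2) and L = D - A. L has integer entries, so p(x) = det(xI - L) has integer coefficients. Expanding the determinant yields x^4 - 8x^3 + 20x^2 - 16x. The coefficient of x^3 equals -trace(L) = -8, matching the sum of degrees. There is one zero in the spectrum, matching the 1 component.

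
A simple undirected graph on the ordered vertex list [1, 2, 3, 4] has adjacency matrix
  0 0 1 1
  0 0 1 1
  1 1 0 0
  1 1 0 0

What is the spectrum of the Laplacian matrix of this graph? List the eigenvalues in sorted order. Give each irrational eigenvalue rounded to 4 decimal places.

[0, 2, 2, 4]

Reading degrees in the order [1, 2, 3, 4] gives [2, 2, 2, 2]; set D = diag(2, 2, 2, 2) and form L = D - A. Diagonalising L (or applying a numerical eigensolver to the 4x4 matrix) gives the spectrum above. By the matrix-tree theorem the graph has (1/4) * product of the nonzero eigenvalues = 4 spanning trees. The eigenvalues sum to 8, which equals trace(L) = 2|E|.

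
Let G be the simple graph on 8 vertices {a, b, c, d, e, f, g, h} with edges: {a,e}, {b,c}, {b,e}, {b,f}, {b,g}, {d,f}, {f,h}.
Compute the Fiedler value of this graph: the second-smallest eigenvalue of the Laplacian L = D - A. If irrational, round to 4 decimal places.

Each diagonal entry of L is the vertex degree and each off-diagonal entry is -1 where an edge is present, 0 otherwise; in the order [a, b, c, d, e, f, g, h] the diagonal is [1, 4, 1, 1, 2, 3, 1, 1]. The smallest Laplacian eigenvalue is always 0. The next one, lambda_2 = 0.3187, measures how hard the graph is to disconnect: larger values mean better connectivity. By the matrix-tree theorem the graph has (1/8) * product of the nonzero eigenvalues = 1 spanning tree. The largest eigenvalue, 5.3234, is at most the vertex count 8.

0.3187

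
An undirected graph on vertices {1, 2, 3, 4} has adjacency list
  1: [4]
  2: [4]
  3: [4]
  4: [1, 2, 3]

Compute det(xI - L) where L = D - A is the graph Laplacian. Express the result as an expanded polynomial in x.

x^4 - 6x^3 + 9x^2 - 4x

With the vertex order [1, 2, 3, 4], the degrees are [1, 1, 1, 3], giving D = diag(1, 1, 1, 3) and L = D - A. The eigenvalues of L are [0, 1, 1, 4]; the characteristic polynomial is the product of (x - lambda_i), which multiplies out to x^4 - 6x^3 + 9x^2 - 4x. The coefficient of x^3 equals -trace(L) = -6, matching the sum of degrees. The largest eigenvalue, 4, is at most the vertex count 4.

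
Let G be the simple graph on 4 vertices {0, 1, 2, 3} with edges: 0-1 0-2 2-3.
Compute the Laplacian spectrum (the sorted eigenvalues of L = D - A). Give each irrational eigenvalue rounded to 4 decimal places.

Reading degrees in the order [0, 1, 2, 3] gives [2, 1, 2, 1]; set D = diag(2, 1, 2, 1) and form L = D - A. Since every row of L sums to 0, the all-ones vector is in the kernel and 0 is an eigenvalue. The single zero eigenvalue shows the graph is connected. The eigenvalues sum to 6, which equals trace(L) = 2|E|.

[0, 0.5858, 2, 3.4142]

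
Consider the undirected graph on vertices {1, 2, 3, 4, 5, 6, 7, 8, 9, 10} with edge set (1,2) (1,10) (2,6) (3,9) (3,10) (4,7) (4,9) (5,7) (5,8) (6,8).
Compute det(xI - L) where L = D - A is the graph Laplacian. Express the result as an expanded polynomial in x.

Each diagonal entry of L is the vertex degree and each off-diagonal entry is -1 where an edge is present, 0 otherwise; in the order [1, 2, 3, 4, 5, 6, 7, 8, 9, 10] the diagonal is [2, 2, 2, 2, 2, 2, 2, 2, 2, 2]. L has integer entries, so p(x) = det(xI - L) has integer coefficients. Expanding the determinant yields x^10 - 20x^9 + 170x^8 - 800x^7 + 2275x^6 - 4004x^5 + 4290x^4 - 2640x^3 + 825x^2 - 100x. The constant term is 0 because L is singular (the all-ones vector lies in its kernel).

x^10 - 20x^9 + 170x^8 - 800x^7 + 2275x^6 - 4004x^5 + 4290x^4 - 2640x^3 + 825x^2 - 100x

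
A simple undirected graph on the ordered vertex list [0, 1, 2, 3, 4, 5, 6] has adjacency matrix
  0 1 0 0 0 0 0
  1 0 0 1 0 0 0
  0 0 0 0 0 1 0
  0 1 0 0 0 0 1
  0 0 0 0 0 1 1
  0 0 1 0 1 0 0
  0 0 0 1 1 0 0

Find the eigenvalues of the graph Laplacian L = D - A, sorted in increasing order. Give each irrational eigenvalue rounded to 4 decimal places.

[0, 0.1981, 0.7530, 1.5550, 2.4450, 3.2470, 3.8019]

Reading degrees in the order [0, 1, 2, 3, 4, 5, 6] gives [1, 2, 1, 2, 2, 2, 2]; set D = diag(1, 2, 1, 2, 2, 2, 2) and form L = D - A. Since every row of L sums to 0, the all-ones vector is in the kernel and 0 is an eigenvalue. The single zero eigenvalue shows the graph is connected.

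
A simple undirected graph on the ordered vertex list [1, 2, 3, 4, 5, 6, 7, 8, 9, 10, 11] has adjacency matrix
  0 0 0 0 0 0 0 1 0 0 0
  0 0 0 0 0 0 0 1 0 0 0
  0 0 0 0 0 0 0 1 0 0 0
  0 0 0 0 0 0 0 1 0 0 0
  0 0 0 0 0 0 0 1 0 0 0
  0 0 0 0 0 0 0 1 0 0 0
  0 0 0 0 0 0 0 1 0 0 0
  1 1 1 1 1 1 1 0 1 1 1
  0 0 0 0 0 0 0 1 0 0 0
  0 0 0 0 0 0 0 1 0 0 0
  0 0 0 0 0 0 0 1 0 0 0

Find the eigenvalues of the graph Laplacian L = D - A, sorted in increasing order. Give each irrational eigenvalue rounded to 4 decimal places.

[0, 1, 1, 1, 1, 1, 1, 1, 1, 1, 11]

Each diagonal entry of L is the vertex degree and each off-diagonal entry is -1 where an edge is present, 0 otherwise; in the order [1, 2, 3, 4, 5, 6, 7, 8, 9, 10, 11] the diagonal is [1, 1, 1, 1, 1, 1, 1, 10, 1, 1, 1]. L is symmetric positive semidefinite, so every eigenvalue is real and nonnegative. The single zero eigenvalue shows the graph is connected. The eigenvalues sum to 20, which equals trace(L) = 2|E|.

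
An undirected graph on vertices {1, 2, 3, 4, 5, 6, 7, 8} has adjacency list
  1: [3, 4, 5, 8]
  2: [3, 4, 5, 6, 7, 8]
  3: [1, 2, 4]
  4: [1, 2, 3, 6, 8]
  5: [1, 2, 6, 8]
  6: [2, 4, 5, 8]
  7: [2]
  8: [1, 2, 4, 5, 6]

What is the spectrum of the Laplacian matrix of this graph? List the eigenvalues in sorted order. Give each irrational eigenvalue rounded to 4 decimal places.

[0, 0.9637, 2.6700, 4, 4.7689, 5.8283, 6.4174, 7.3517]

With the vertex order [1, 2, 3, 4, 5, 6, 7, 8], the degrees are [4, 6, 3, 5, 4, 4, 1, 5], giving D = diag(4, 6, 3, 5, 4, 4, 1, 5) and L = D - A. Since every row of L sums to 0, the all-ones vector is in the kernel and 0 is an eigenvalue. The single zero eigenvalue shows the graph is connected. There is one zero in the spectrum, matching the 1 component.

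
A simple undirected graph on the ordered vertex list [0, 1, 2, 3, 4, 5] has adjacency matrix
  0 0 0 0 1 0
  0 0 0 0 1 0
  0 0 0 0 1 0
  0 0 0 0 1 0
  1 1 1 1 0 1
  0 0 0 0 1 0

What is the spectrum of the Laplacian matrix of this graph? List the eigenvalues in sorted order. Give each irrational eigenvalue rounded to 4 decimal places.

With the vertex order [0, 1, 2, 3, 4, 5], the degrees are [1, 1, 1, 1, 5, 1], giving D = diag(1, 1, 1, 1, 5, 1) and L = D - A. L is symmetric positive semidefinite, so every eigenvalue is real and nonnegative. The largest eigenvalue, 6, is at most the vertex count 6. There is one zero in the spectrum, matching the 1 component.

[0, 1, 1, 1, 1, 6]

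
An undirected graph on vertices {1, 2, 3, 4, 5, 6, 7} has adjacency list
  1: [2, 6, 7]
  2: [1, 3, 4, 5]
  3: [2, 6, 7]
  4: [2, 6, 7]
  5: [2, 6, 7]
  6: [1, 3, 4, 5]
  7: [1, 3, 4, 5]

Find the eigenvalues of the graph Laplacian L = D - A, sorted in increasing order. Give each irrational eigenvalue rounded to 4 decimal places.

Reading degrees in the order [1, 2, 3, 4, 5, 6, 7] gives [3, 4, 3, 3, 3, 4, 4]; set D = diag(3, 4, 3, 3, 3, 4, 4) and form L = D - A. The multiplicity of 0 as a Laplacian eigenvalue equals the number of connected components. The single zero eigenvalue shows the graph is connected.

[0, 3, 3, 3, 4, 4, 7]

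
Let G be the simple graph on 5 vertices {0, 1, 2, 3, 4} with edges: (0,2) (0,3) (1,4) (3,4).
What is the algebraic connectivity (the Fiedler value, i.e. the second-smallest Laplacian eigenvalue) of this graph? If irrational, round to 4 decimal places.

0.3820

Reading degrees in the order [0, 1, 2, 3, 4] gives [2, 1, 1, 2, 2]; set D = diag(2, 1, 1, 2, 2) and form L = D - A. The smallest Laplacian eigenvalue is always 0. The next one, lambda_2 = 0.3820, measures how hard the graph is to disconnect: larger values mean better connectivity.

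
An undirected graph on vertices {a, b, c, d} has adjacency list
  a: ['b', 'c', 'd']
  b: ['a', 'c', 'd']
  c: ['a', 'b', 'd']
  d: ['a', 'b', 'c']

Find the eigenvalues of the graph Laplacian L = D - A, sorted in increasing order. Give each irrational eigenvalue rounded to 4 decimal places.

[0, 4, 4, 4]

Each diagonal entry of L is the vertex degree and each off-diagonal entry is -1 where an edge is present, 0 otherwise; in the order [a, b, c, d] the diagonal is [3, 3, 3, 3]. Since every row of L sums to 0, the all-ones vector is in the kernel and 0 is an eigenvalue. The single zero eigenvalue shows the graph is connected. The largest eigenvalue, 4, is at most the vertex count 4. By the matrix-tree theorem the graph has (1/4) * product of the nonzero eigenvalues = 16 spanning trees.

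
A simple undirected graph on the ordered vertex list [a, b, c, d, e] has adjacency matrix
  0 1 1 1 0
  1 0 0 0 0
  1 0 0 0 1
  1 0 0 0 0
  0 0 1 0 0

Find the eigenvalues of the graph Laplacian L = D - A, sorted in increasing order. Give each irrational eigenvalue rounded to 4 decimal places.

[0, 0.5188, 1, 2.3111, 4.1701]

With the vertex order [a, b, c, d, e], the degrees are [3, 1, 2, 1, 1], giving D = diag(3, 1, 2, 1, 1) and L = D - A. Diagonalising L (or applying a numerical eigensolver to the 5x5 matrix) gives the spectrum above. The single zero eigenvalue shows the graph is connected. The largest eigenvalue, 4.1701, is at most the vertex count 5. There is one zero in the spectrum, matching the 1 component.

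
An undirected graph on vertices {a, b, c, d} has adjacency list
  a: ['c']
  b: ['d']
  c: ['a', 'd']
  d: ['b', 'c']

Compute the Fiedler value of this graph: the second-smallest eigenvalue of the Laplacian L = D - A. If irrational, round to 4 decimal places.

Each diagonal entry of L is the vertex degree and each off-diagonal entry is -1 where an edge is present, 0 otherwise; in the order [a, b, c, d] the diagonal is [1, 1, 2, 2]. Computing the eigenvalues of L and sorting gives [0, 0.5858, 2, 3.4142]. The Fiedler value lambda_2 = 0.5858 is strictly positive, so the graph is connected. There is one zero in the spectrum, matching the 1 component.

0.5858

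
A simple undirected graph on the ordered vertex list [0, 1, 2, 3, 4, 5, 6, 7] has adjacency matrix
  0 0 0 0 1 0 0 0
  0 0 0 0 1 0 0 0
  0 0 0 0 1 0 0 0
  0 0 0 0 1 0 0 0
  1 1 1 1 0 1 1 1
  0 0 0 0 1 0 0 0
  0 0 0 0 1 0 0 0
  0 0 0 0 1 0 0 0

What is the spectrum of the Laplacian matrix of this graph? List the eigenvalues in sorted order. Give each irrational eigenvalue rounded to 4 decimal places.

[0, 1, 1, 1, 1, 1, 1, 8]

Each diagonal entry of L is the vertex degree and each off-diagonal entry is -1 where an edge is present, 0 otherwise; in the order [0, 1, 2, 3, 4, 5, 6, 7] the diagonal is [1, 1, 1, 1, 7, 1, 1, 1]. Diagonalising L (or applying a numerical eigensolver to the 8x8 matrix) gives the spectrum above. By the matrix-tree theorem the graph has (1/8) * product of the nonzero eigenvalues = 1 spanning tree. There is one zero in the spectrum, matching the 1 component.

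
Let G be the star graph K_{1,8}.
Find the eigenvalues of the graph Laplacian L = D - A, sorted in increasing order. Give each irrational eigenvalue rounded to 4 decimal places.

The graph has 9 vertices and degree multiset [8, 1, 1, 1, 1, 1, 1, 1, 1]; D is the diagonal matrix of degrees and L = D - A. Since every row of L sums to 0, the all-ones vector is in the kernel and 0 is an eigenvalue. The largest eigenvalue, 9, is at most the vertex count 9.

[0, 1, 1, 1, 1, 1, 1, 1, 9]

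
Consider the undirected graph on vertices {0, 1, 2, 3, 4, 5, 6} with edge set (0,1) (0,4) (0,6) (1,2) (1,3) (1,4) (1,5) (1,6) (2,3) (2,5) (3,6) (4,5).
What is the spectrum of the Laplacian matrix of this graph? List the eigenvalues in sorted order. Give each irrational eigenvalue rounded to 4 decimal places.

Reading degrees in the order [0, 1, 2, 3, 4, 5, 6] gives [3, 6, 3, 3, 3, 3, 3]; set D = diag(3, 6, 3, 3, 3, 3, 3) and form L = D - A. Since every row of L sums to 0, the all-ones vector is in the kernel and 0 is an eigenvalue. The single zero eigenvalue shows the graph is connected. By the matrix-tree theorem the graph has (1/7) * product of the nonzero eigenvalues = 320 spanning trees. The eigenvalues sum to 24, which equals trace(L) = 2|E|.

[0, 2, 2, 4, 4, 5, 7]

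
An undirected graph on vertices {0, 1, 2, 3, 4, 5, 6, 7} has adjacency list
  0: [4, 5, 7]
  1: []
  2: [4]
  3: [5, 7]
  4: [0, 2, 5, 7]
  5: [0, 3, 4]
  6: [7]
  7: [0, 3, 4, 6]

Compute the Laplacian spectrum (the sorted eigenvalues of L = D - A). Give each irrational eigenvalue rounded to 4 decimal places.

[0, 0, 0.7399, 1.0707, 2.2177, 3.5840, 4.6504, 5.7373]

Reading degrees in the order [0, 1, 2, 3, 4, 5, 6, 7] gives [3, 0, 1, 2, 4, 3, 1, 4]; set D = diag(3, 0, 1, 2, 4, 3, 1, 4) and form L = D - A. Since every row of L sums to 0, the all-ones vector is in the kernel and 0 is an eigenvalue. The 2 zero eigenvalues correspond to the 2 connected components. There are 2 zeros in the spectrum, matching the 2 components.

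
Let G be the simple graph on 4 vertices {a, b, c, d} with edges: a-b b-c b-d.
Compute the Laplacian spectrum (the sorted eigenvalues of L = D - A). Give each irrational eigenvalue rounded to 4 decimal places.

Reading degrees in the order [a, b, c, d] gives [1, 3, 1, 1]; set D = diag(1, 3, 1, 1) and form L = D - A. Since every row of L sums to 0, the all-ones vector is in the kernel and 0 is an eigenvalue. The single zero eigenvalue shows the graph is connected. The largest eigenvalue, 4, is at most the vertex count 4.

[0, 1, 1, 4]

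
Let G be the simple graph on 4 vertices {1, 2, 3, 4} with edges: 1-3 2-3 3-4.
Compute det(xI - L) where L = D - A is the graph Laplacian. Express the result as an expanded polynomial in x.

x^4 - 6x^3 + 9x^2 - 4x

Each diagonal entry of L is the vertex degree and each off-diagonal entry is -1 where an edge is present, 0 otherwise; in the order [1, 2, 3, 4] the diagonal is [1, 1, 3, 1]. Computing det(xI - L) by cofactor expansion (or equivalently via sum-over-permutations) gives x^4 - 6x^3 + 9x^2 - 4x. Since p(0) = det(-L) = 0, x divides p(x).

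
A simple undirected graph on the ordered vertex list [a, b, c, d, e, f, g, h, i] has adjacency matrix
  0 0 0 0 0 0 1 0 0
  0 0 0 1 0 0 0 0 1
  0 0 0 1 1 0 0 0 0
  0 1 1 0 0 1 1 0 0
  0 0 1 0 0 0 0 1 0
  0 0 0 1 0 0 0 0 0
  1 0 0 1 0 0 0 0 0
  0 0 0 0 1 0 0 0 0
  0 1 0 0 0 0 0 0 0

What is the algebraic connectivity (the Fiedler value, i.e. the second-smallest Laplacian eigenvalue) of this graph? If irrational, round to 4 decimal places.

Each diagonal entry of L is the vertex degree and each off-diagonal entry is -1 where an edge is present, 0 otherwise; in the order [a, b, c, d, e, f, g, h, i] the diagonal is [1, 2, 2, 4, 2, 1, 2, 1, 1]. The smallest Laplacian eigenvalue is always 0. The next one, lambda_2 = 0.2398, measures how hard the graph is to disconnect: larger values mean better connectivity. There is one zero in the spectrum, matching the 1 component. The eigenvalues sum to 16, which equals trace(L) = 2|E|.

0.2398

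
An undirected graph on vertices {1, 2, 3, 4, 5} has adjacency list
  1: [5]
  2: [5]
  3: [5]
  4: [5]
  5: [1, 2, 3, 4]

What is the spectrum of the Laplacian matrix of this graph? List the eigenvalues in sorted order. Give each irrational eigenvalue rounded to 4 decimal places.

[0, 1, 1, 1, 5]

Reading degrees in the order [1, 2, 3, 4, 5] gives [1, 1, 1, 1, 4]; set D = diag(1, 1, 1, 1, 4) and form L = D - A. The multiplicity of 0 as a Laplacian eigenvalue equals the number of connected components. The single zero eigenvalue shows the graph is connected.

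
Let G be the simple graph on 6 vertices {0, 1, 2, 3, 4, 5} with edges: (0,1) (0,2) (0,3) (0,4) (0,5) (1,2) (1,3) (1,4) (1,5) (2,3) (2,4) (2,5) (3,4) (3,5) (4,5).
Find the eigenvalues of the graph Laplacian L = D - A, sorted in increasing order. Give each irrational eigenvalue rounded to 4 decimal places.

With the vertex order [0, 1, 2, 3, 4, 5], the degrees are [5, 5, 5, 5, 5, 5], giving D = diag(5, 5, 5, 5, 5, 5) and L = D - A. The multiplicity of 0 as a Laplacian eigenvalue equals the number of connected components. The eigenvalues sum to 30, which equals trace(L) = 2|E|. There is one zero in the spectrum, matching the 1 component.

[0, 6, 6, 6, 6, 6]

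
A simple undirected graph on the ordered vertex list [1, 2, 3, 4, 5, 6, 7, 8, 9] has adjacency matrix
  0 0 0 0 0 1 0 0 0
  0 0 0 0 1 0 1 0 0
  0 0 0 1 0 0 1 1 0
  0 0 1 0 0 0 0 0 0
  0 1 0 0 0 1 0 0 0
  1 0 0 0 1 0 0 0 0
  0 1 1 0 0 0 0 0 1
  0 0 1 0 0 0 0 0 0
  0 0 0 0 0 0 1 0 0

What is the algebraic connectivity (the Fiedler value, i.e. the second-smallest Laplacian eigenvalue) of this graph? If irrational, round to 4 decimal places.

0.1627

Reading degrees in the order [1, 2, 3, 4, 5, 6, 7, 8, 9] gives [1, 2, 3, 1, 2, 2, 3, 1, 1]; set D = diag(1, 2, 3, 1, 2, 2, 3, 1, 1) and form L = D - A. The sorted Laplacian eigenvalues are [0, 0.1627, 0.5321, 1, 1, 2.0892, 3, 3.5723, 4.6437]; the algebraic connectivity is the second entry, 0.1627. By the matrix-tree theorem the graph has (1/9) * product of the nonzero eigenvalues = 1 spanning tree. There is one zero in the spectrum, matching the 1 component.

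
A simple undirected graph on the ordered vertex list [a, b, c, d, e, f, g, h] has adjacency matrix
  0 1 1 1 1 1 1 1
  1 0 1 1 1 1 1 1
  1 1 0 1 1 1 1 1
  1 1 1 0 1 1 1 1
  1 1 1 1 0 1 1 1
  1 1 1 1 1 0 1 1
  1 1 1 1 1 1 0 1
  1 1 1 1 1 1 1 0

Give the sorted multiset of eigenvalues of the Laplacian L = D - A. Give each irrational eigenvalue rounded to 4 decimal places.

Each diagonal entry of L is the vertex degree and each off-diagonal entry is -1 where an edge is present, 0 otherwise; in the order [a, b, c, d, e, f, g, h] the diagonal is [7, 7, 7, 7, 7, 7, 7, 7]. Diagonalising L (or applying a numerical eigensolver to the 8x8 matrix) gives the spectrum above. The single zero eigenvalue shows the graph is connected. The eigenvalues sum to 56, which equals trace(L) = 2|E|. There is one zero in the spectrum, matching the 1 component.

[0, 8, 8, 8, 8, 8, 8, 8]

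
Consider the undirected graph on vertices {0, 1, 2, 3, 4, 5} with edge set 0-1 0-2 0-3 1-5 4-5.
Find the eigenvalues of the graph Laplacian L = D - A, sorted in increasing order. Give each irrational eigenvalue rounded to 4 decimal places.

Each diagonal entry of L is the vertex degree and each off-diagonal entry is -1 where an edge is present, 0 otherwise; in the order [0, 1, 2, 3, 4, 5] the diagonal is [3, 2, 1, 1, 1, 2]. Since every row of L sums to 0, the all-ones vector is in the kernel and 0 is an eigenvalue. There is one zero in the spectrum, matching the 1 component.

[0, 0.3249, 1, 1.4608, 3, 4.2143]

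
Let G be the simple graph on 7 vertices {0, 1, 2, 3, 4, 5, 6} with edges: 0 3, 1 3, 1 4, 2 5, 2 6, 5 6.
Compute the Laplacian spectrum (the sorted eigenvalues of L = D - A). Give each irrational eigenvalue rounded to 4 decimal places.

With the vertex order [0, 1, 2, 3, 4, 5, 6], the degrees are [1, 2, 2, 2, 1, 2, 2], giving D = diag(1, 2, 2, 2, 1, 2, 2) and L = D - A. L is symmetric positive semidefinite, so every eigenvalue is real and nonnegative. The 2 zero eigenvalues correspond to the 2 connected components. The eigenvalues sum to 12, which equals trace(L) = 2|E|.

[0, 0, 0.5858, 2, 3, 3, 3.4142]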